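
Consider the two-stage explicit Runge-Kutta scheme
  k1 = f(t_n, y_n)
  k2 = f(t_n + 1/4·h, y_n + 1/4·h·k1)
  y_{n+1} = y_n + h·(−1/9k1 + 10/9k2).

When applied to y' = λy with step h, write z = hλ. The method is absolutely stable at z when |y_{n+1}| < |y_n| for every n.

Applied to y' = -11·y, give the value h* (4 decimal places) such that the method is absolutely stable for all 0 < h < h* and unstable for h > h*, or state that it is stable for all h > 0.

With y'=λy (z=hλ):
  k1=λy_n ⇒ h·k1=z·y_n;  k2=λ(1+1/4z)y_n ⇒ h·k2=z(1+1/4z)y_n
  y_{n+1}/y_n = 1 − 1/9z + 10/9z(1+1/4z) = 1 + z + 5/18z²
  R(z) = 1 + z + 5/18z².

Solve |R(x)|<1 on ℝ⁻.
x=-1.71: |R|=0.1023
R=1: x+5/18x²=0 ⇒ x=−18/5=-3.6000; min R=1−1/(4·5/18)=0.1000>−1
Confirm numerically:
  x=-2.383: |R|=0.19441 <1
  x=-2.165: |R|=0.13701 <1
  x=-2.052: |R|=0.11764 <1
  x=-4.097: |R|=1.56561 >1
  x=-3.897: |R|=1.32150 >1
  x=-3.684: |R|=1.08596 >1
So |R|<1 on (-3.6000, 0).

(-3.6000,0); λ=-11 ⇒ h* = (18/5)/11 = 0.3273.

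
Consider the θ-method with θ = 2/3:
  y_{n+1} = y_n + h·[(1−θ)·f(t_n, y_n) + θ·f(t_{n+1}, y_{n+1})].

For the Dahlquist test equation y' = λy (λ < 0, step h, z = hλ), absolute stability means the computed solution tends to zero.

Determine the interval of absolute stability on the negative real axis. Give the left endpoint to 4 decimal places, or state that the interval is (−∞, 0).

interval (−∞, 0).

Test eqn y'=λy, z=hλ:
  y_{n+1} = y_n + z·[1/3·y_n + 2/3·y_{n+1}] ⇒ (1 − 2/3z)y_{n+1} = (1 + 1/3z)y_n
  so R(z) = (1 + 1/3z)/(1 − 2/3z).

Need |R(x)|<1, x<0.
x=-0.53: |R|=0.6084
x=-2: |R|=0.1429
x=-10: |R|=0.3043
x=-100: |R|=0.4778
θ=2/3≥1/2 ⇒ |1+1/3x|<|1−2/3x| ∀x<0 ⇒ stable on all of ℝ⁻.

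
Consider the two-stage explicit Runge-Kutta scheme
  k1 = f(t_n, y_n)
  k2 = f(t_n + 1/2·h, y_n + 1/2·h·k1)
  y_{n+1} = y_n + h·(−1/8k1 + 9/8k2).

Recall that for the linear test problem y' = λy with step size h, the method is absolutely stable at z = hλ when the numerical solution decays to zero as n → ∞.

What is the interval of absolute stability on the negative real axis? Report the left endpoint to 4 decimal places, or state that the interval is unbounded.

Set f=λy, z=hλ:
  k1=λy_n ⇒ h·k1=z·y_n;  k2=λ(1+1/2z)y_n ⇒ h·k2=z(1+1/2z)y_n
  y_{n+1}/y_n = 1 − 1/8z + 9/8z(1+1/2z) = 1 + z + 9/16z²
  ⇒ R(z) = 1 + z + 9/16z².

Need |R(x)|<1, x<0.
x=-1.39: |R|=0.6968
R=1: x+9/16x²=0 ⇒ x=−16/9=-1.7778; min R=1−1/(4·9/16)=0.5556>−1
Confirm numerically:
  x=-1.618: |R|=0.85458 <1
  x=-1.524: |R|=0.78245 <1
  x=-1.460: |R|=0.73903 <1
  x=-1.344: |R|=0.67206 <1
  x=-2.324: |R|=1.71405 >1
  x=-1.979: |R|=1.22400 >1
Stable set (-1.7778, 0).

z∈(-1.7778,0).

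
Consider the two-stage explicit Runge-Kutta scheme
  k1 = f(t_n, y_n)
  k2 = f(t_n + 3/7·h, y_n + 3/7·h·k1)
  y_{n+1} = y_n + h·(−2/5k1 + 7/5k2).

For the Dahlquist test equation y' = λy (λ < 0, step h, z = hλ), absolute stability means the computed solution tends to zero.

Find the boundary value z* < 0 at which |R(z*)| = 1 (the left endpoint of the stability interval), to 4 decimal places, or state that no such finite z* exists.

Set f=λy, z=hλ:
  k1=λy_n ⇒ h·k1=z·y_n;  k2=λ(1+3/7z)y_n ⇒ h·k2=z(1+3/7z)y_n
  y_{n+1}/y_n = 1 − 2/5z + 7/5z(1+3/7z) = 1 + z + 3/5z²
  Hence R(z) = 1 + z + 3/5z².

Need |R(x)|<1, x<0.
x=-0.58: |R|=0.6218
R=1: x+3/5x²=0 ⇒ x=−5/3=-1.6667; min R=1−1/(4·3/5)=0.5833>−1
Confirm numerically:
  x=-1.298: |R|=0.71288 <1
  x=-1.146: |R|=0.64199 <1
  x=-1.013: |R|=0.60270 <1
  x=-2.264: |R|=1.81142 >1
  x=-1.850: |R|=1.20350 >1
Interval (-1.6667, 0).

left endpoint -1.6667.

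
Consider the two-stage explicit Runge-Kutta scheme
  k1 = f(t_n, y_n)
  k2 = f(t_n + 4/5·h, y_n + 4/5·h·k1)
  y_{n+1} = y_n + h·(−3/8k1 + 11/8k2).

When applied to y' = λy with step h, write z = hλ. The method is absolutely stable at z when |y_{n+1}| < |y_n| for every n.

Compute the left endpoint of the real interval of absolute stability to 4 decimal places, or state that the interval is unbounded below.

left endpoint -0.9091.

On y'=λy, z=hλ:
  k1=λy_n ⇒ h·k1=z·y_n;  k2=λ(1+4/5z)y_n ⇒ h·k2=z(1+4/5z)y_n
  y_{n+1}/y_n = 1 − 3/8z + 11/8z(1+4/5z) = 1 + z + 11/10z²
  R(z) = 1 + z + 11/10z².

Need |R(x)|<1, x<0.
x=-0.93: |R|=1.0214
R=1: x+11/10x²=0 ⇒ x=−10/11=-0.9091; min R=1−1/(4·11/10)=0.7727>−1
Confirm numerically:
  x=-0.673: |R|=0.82522 <1
  x=-0.649: |R|=0.81432 <1
  x=-0.394: |R|=0.77676 <1
  x=-1.381: |R|=1.71688 >1
  x=-0.948: |R|=1.04057 >1
Stable set (-0.9091, 0).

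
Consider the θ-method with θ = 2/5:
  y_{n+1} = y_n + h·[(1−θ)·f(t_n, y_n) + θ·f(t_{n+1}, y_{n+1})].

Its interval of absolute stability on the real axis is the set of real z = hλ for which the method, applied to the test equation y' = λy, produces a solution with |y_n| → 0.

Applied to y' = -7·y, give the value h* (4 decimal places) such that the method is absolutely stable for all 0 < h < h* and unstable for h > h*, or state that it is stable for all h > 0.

On y'=λy, z=hλ:
  y_{n+1} = y_n + z·[3/5·y_n + 2/5·y_{n+1}] ⇒ (1 − 2/5z)y_{n+1} = (1 + 3/5z)y_n
  ⇒ R(z) = (1 + 3/5z)/(1 − 2/5z).

Need |R(x)|<1, x<0.
x=-1.7: |R|=0.0119
R=−1: 1+3/5x = −1+2/5x ⇒ -1/5x=2 ⇒ x=2/(-1/5)=-10.0000
Confirm numerically:
  x=-7.947: |R|=0.90174 <1
  x=-7.472: |R|=0.87325 <1
  x=-7.061: |R|=0.84630 <1
  x=-10.594: |R|=1.02268 >1
  x=-10.169: |R|=1.00667 >1
So |R|<1 on (-10.0000, 0).

(-10.0000,0); λ=-7 ⇒ h* = (10)/7 = 1.4286.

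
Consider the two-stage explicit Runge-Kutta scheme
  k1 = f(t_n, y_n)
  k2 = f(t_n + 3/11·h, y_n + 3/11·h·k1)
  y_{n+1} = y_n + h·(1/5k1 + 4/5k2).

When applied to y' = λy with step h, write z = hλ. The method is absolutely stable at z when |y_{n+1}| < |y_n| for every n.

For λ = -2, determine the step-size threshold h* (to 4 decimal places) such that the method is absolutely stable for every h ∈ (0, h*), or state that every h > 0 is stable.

(-4.5833,0); λ=-2 ⇒ h* = (55/12)/2 = 2.2917.

Test eqn y'=λy, z=hλ:
  k1=λy_n ⇒ h·k1=z·y_n;  k2=λ(1+3/11z)y_n ⇒ h·k2=z(1+3/11z)y_n
  y_{n+1}/y_n = 1 + 1/5z + 4/5z(1+3/11z) = 1 + z + 12/55z²
  R(z) = 1 + z + 12/55z².

Find x<0 with |R(x)|<1.
x=-1.39: |R|=0.0315
R=1: x+12/55x²=0 ⇒ x=−55/12=-4.5833; min R=1−1/(4·12/55)=-0.1458>−1
Confirm numerically:
  x=-2.698: |R|=0.10981 <1
  x=-2.485: |R|=0.13768 <1
  x=-2.127: |R|=0.13992 <1
  x=-2.087: |R|=0.13669 <1
  x=-4.937: |R|=1.38096 >1
  x=-4.803: |R|=1.23019 >1
Stable set (-4.5833, 0).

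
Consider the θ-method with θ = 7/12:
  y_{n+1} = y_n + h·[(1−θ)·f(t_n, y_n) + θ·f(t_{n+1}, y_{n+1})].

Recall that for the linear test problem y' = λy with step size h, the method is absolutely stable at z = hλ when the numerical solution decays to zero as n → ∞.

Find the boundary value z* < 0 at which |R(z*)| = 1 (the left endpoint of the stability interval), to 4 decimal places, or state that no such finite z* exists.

Test eqn y'=λy, z=hλ:
  y_{n+1} = y_n + z·[5/12·y_n + 7/12·y_{n+1}] ⇒ (1 − 7/12z)y_{n+1} = (1 + 5/12z)y_n
  R(z) = (1 + 5/12z)/(1 − 7/12z).

Boundary: |R(x)|=1, x<0.
x=-1.51: |R|=0.1972
x=-2: |R|=0.0769
x=-10: |R|=0.4634
x=-100: |R|=0.6854
θ=7/12≥1/2 ⇒ |1+5/12x|<|1−7/12x| ∀x<0 ⇒ unbounded interval.

(−∞, 0) — no finite endpoint.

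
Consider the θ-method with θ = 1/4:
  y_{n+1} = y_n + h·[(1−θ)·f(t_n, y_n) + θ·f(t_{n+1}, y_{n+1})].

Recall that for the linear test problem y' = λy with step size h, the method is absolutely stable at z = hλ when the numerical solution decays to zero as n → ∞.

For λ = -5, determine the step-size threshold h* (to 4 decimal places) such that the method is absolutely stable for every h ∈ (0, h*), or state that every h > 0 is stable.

With y'=λy (z=hλ):
  y_{n+1} = y_n + z·[3/4·y_n + 1/4·y_{n+1}] ⇒ (1 − 1/4z)y_{n+1} = (1 + 3/4z)y_n
  Hence R(z) = (1 + 3/4z)/(1 − 1/4z).

Solve |R(x)|<1 on ℝ⁻.
x=-1.23: |R|=0.0593
R=−1: 1+3/4x = −1+1/4x ⇒ -1/2x=2 ⇒ x=2/(-1/2)=-4.0000
Confirm numerically:
  x=-2.245: |R|=0.43795 <1
  x=-1.809: |R|=0.24565 <1
  x=-1.781: |R|=0.23231 <1
  x=-4.479: |R|=1.11299 >1
  x=-4.406: |R|=1.09660 >1
  x=-4.228: |R|=1.05542 >1
Interval (-4.0000, 0).

(-4.0000,0); λ=-5 ⇒ h* = (4)/5 = 0.8000.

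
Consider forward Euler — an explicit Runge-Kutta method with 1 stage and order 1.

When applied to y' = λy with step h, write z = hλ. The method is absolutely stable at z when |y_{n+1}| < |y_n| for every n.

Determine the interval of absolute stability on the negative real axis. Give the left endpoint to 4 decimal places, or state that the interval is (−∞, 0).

(-2.0000, 0).

On y'=λy, z=hλ:
  order 1, 1-stage ⇒ R(z)=1+z
  (e.g. R(-1.6)=-0.60000, |R|=0.60000)

Need |R(x)|<1, x<0.
x=-1.6: |R|=0.6000
|R(-2.33)|=1.3300 |R(-1.57)|=0.5700 |R(-1.33)|=0.3300
Bisect:
  x_lo=-2.6672 |R|=1.6672  x_hi=-0.2946 |R|=0.7054
  mid=-1.48087 |R|=0.48087 →hi
  mid=-2.07402 |R|=1.07402 →lo
  mid=-1.77745 |R|=0.77745 →hi
  mid=-1.92573 |R|=0.92573 →hi
  mid=-1.99988 |R|=0.99988 →hi
  mid=-2.03695 |R|=1.03695 →lo
  mid=-2.01841 |R|=1.01841 →lo
  mid=-2.00914 |R|=1.00914 →lo
  mid=-2.00451 |R|=1.00451 →lo
  mid=-2.00219 |R|=1.00219 →lo
  ...
  [-2.00002,-1.99988] ⇒ x*=-2.0000
So |R|<1 on (-2.0000, 0).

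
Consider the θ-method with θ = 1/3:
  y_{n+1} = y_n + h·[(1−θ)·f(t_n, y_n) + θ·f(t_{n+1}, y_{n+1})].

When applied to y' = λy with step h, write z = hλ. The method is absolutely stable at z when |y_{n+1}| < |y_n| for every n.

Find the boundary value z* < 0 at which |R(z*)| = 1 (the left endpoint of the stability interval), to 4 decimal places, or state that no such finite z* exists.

With y'=λy (z=hλ):
  y_{n+1} = y_n + z·[2/3·y_n + 1/3·y_{n+1}] ⇒ (1 − 1/3z)y_{n+1} = (1 + 2/3z)y_n
  Hence R(z) = (1 + 2/3z)/(1 − 1/3z).

Need |R(x)|<1, x<0.
x=-1.5: |R|=0.0000
R=−1: 1+2/3x = −1+1/3x ⇒ -1/3x=2 ⇒ x=2/(-1/3)=-6.0000
Confirm numerically:
  x=-5.650: |R|=0.95954 <1
  x=-5.020: |R|=0.87781 <1
  x=-4.682: |R|=0.82843 <1
  x=-6.353: |R|=1.03774 >1
  x=-6.346: |R|=1.03702 >1
Stable set (-6.0000, 0).

left endpoint -6.0000.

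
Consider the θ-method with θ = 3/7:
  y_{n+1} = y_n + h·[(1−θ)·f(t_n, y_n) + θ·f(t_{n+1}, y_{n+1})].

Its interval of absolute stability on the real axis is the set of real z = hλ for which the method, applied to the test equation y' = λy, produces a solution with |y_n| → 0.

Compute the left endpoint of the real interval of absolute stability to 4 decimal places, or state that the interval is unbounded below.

Test eqn y'=λy, z=hλ:
  y_{n+1} = y_n + z·[4/7·y_n + 3/7·y_{n+1}] ⇒ (1 − 3/7z)y_{n+1} = (1 + 4/7z)y_n
  Hence R(z) = (1 + 4/7z)/(1 − 3/7z).

Solve |R(x)|<1 on ℝ⁻.
x=-0.8: |R|=0.4043
R=−1: 1+4/7x = −1+3/7x ⇒ -1/7x=2 ⇒ x=2/(-1/7)=-14.0000
Confirm numerically:
  x=-12.888: |R|=0.97565 <1
  x=-10.259: |R|=0.90097 <1
  x=-9.134: |R|=0.85855 <1
  x=-6.331: |R|=0.70496 <1
  x=-14.303: |R|=1.00607 >1
  x=-14.167: |R|=1.00337 >1
  x=-14.021: |R|=1.00043 >1
Stable set (-14.0000, 0).

left endpoint -14.0000.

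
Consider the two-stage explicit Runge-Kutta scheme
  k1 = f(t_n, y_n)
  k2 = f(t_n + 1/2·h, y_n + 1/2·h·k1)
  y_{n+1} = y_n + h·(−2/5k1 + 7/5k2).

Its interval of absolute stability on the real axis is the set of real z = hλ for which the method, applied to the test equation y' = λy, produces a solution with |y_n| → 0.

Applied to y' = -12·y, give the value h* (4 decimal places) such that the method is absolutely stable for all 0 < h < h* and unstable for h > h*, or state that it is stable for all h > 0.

(-1.4286,0); λ=-12 ⇒ h* = (10/7)/12 = 0.1190.

With y'=λy (z=hλ):
  k1=λy_n ⇒ h·k1=z·y_n;  k2=λ(1+1/2z)y_n ⇒ h·k2=z(1+1/2z)y_n
  y_{n+1}/y_n = 1 − 2/5z + 7/5z(1+1/2z) = 1 + z + 7/10z²
  R(z) = 1 + z + 7/10z².

Find x<0 with |R(x)|<1.
x=-1.12: |R|=0.7581
R=1: x+7/10x²=0 ⇒ x=−10/7=-1.4286; min R=1−1/(4·7/10)=0.6429>−1
Confirm numerically:
  x=-1.296: |R|=0.87973 <1
  x=-1.211: |R|=0.81556 <1
  x=-0.858: |R|=0.65731 <1
  x=-0.814: |R|=0.64982 <1
  x=-1.661: |R|=1.27024 >1
  x=-1.639: |R|=1.24142 >1
So |R|<1 on (-1.4286, 0).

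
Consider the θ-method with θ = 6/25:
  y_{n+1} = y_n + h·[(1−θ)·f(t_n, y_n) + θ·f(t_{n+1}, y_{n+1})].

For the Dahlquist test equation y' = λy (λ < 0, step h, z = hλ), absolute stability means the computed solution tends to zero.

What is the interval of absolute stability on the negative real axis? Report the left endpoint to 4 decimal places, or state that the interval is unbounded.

z∈(-3.8462,0).

Test eqn y'=λy, z=hλ:
  y_{n+1} = y_n + z·[19/25·y_n + 6/25·y_{n+1}] ⇒ (1 − 6/25z)y_{n+1} = (1 + 19/25z)y_n
  Hence R(z) = (1 + 19/25z)/(1 − 6/25z).

Find x<0 with |R(x)|<1.
x=-0.51: |R|=0.5456
R=−1: 1+19/25x = −1+6/25x ⇒ -13/25x=2 ⇒ x=2/(-13/25)=-3.8462
Confirm numerically:
  x=-3.535: |R|=0.91246 <1
  x=-2.857: |R|=0.69486 <1
  x=-2.734: |R|=0.65081 <1
  x=-1.756: |R|=0.23537 <1
  x=-4.350: |R|=1.12818 >1
  x=-4.255: |R|=1.10519 >1
  x=-4.235: |R|=1.10028 >1
Stable set (-3.8462, 0).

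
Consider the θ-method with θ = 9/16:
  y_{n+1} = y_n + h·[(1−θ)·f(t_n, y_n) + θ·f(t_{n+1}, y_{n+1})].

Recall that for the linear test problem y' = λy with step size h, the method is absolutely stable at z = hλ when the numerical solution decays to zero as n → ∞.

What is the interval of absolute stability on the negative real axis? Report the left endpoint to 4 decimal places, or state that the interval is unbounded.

Test eqn y'=λy, z=hλ:
  y_{n+1} = y_n + z·[7/16·y_n + 9/16·y_{n+1}] ⇒ (1 − 9/16z)y_{n+1} = (1 + 7/16z)y_n
  ⇒ R(z) = (1 + 7/16z)/(1 − 9/16z).

Boundary: |R(x)|=1, x<0.
x=-1.54: |R|=0.1748
x=-2: |R|=0.0588
x=-10: |R|=0.5094
x=-100: |R|=0.7467
θ=9/16≥1/2 ⇒ |1+7/16x|<|1−9/16x| ∀x<0 ⇒ interval (−∞,0).

(−∞, 0) — no finite endpoint.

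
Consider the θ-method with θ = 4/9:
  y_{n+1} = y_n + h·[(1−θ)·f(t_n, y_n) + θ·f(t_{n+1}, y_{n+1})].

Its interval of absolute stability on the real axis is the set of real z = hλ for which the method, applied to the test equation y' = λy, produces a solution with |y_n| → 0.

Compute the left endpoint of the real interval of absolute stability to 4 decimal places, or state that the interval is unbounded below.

Set f=λy, z=hλ:
  y_{n+1} = y_n + z·[5/9·y_n + 4/9·y_{n+1}] ⇒ (1 − 4/9z)y_{n+1} = (1 + 5/9z)y_n
  Hence R(z) = (1 + 5/9z)/(1 − 4/9z).

Find x<0 with |R(x)|<1.
x=-1.33: |R|=0.1641
R=−1: 1+5/9x = −1+4/9x ⇒ -1/9x=2 ⇒ x=2/(-1/9)=-18.0000
Confirm numerically:
  x=-13.152: |R|=0.92131 <1
  x=-12.210: |R|=0.89990 <1
  x=-9.326: |R|=0.81267 <1
  x=-18.512: |R|=1.00617 >1
  x=-18.293: |R|=1.00357 >1
Interval (-18.0000, 0).

z* = -18.0000.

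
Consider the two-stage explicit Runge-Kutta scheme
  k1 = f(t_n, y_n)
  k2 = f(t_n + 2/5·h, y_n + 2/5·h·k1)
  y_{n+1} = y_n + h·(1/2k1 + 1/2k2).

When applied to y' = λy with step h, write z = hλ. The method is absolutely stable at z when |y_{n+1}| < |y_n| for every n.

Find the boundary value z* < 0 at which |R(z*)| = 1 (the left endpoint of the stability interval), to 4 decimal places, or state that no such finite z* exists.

left endpoint -5.0000.

On y'=λy, z=hλ:
  k1=λy_n ⇒ h·k1=z·y_n;  k2=λ(1+2/5z)y_n ⇒ h·k2=z(1+2/5z)y_n
  y_{n+1}/y_n = 1 + 1/2z + 1/2z(1+2/5z) = 1 + z + 1/5z²
  Hence R(z) = 1 + z + 1/5z².

Find x<0 with |R(x)|<1.
x=-0.66: |R|=0.4271
R=1: x+1/5x²=0 ⇒ x=−5=-5.0000; min R=1−1/(4·1/5)=-0.2500>−1
Confirm numerically:
  x=-4.349: |R|=0.43376 <1
  x=-3.684: |R|=0.03037 <1
  x=-3.205: |R|=0.15060 <1
  x=-5.516: |R|=1.56925 >1
  x=-5.427: |R|=1.46347 >1
  x=-5.034: |R|=1.03423 >1
Interval (-5.0000, 0).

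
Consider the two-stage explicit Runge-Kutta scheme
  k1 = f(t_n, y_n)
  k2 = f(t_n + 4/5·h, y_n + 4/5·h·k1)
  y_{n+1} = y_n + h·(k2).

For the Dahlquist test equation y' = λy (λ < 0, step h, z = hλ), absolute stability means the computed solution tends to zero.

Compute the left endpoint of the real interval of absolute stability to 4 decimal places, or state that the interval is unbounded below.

Test eqn y'=λy, z=hλ:
  k1=λy_n ⇒ h·k1=z·y_n;  k2=λ(1+4/5z)y_n ⇒ h·k2=z(1+4/5z)y_n
  y_{n+1}/y_n = 1 + z(1+4/5z) = 1 + z + 4/5z²
  ⇒ R(z) = 1 + z + 4/5z².

Solve |R(x)|<1 on ℝ⁻.
x=-1.46: |R|=1.2453
R=1: x+4/5x²=0 ⇒ x=−5/4=-1.2500; min R=1−1/(4·4/5)=0.6875>−1
Confirm numerically:
  x=-1.158: |R|=0.91477 <1
  x=-1.126: |R|=0.88830 <1
  x=-0.982: |R|=0.78946 <1
  x=-0.627: |R|=0.68750 <1
  x=-1.770: |R|=1.73632 >1
  x=-1.444: |R|=1.22411 >1
So |R|<1 on (-1.2500, 0).

left endpoint -1.2500.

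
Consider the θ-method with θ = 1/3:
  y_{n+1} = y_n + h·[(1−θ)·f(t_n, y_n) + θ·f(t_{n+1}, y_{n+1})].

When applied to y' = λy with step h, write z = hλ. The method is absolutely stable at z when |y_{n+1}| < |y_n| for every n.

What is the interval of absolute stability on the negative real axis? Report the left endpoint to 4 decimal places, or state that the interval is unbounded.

Set f=λy, z=hλ:
  y_{n+1} = y_n + z·[2/3·y_n + 1/3·y_{n+1}] ⇒ (1 − 1/3z)y_{n+1} = (1 + 2/3z)y_n
  so R(z) = (1 + 2/3z)/(1 − 1/3z).

Need |R(x)|<1, x<0.
x=-1.53: |R|=0.0132
R=−1: 1+2/3x = −1+1/3x ⇒ -1/3x=2 ⇒ x=2/(-1/3)=-6.0000
Confirm numerically:
  x=-5.703: |R|=0.96587 <1
  x=-3.523: |R|=0.62027 <1
  x=-3.212: |R|=0.55119 <1
  x=-2.628: |R|=0.40085 <1
  x=-6.460: |R|=1.04863 >1
  x=-6.161: |R|=1.01757 >1
  x=-6.021: |R|=1.00233 >1
Stable set (-6.0000, 0).

(-6.0000, 0).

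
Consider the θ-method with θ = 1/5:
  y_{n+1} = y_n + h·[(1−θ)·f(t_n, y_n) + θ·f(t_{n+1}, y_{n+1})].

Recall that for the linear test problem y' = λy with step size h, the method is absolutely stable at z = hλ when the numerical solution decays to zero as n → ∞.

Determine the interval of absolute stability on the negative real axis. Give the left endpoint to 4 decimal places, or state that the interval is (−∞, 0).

(-3.3333, 0).

On y'=λy, z=hλ:
  y_{n+1} = y_n + z·[4/5·y_n + 1/5·y_{n+1}] ⇒ (1 − 1/5z)y_{n+1} = (1 + 4/5z)y_n
  so R(z) = (1 + 4/5z)/(1 − 1/5z).

Find x<0 with |R(x)|<1.
x=-0.31: |R|=0.7081
R=−1: 1+4/5x = −1+1/5x ⇒ -3/5x=2 ⇒ x=2/(-3/5)=-3.3333
Confirm numerically:
  x=-2.871: |R|=0.82378 <1
  x=-2.405: |R|=0.62390 <1
  x=-2.262: |R|=0.55742 <1
  x=-1.895: |R|=0.37418 <1
  x=-3.757: |R|=1.14514 >1
  x=-3.754: |R|=1.14416 >1
So |R|<1 on (-3.3333, 0).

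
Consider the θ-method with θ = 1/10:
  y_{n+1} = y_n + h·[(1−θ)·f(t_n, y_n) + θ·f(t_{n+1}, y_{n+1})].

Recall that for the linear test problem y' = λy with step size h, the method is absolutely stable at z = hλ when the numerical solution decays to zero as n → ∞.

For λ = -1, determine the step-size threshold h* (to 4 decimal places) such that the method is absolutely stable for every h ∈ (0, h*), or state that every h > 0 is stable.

On y'=λy, z=hλ:
  y_{n+1} = y_n + z·[9/10·y_n + 1/10·y_{n+1}] ⇒ (1 − 1/10z)y_{n+1} = (1 + 9/10z)y_n
  ⇒ R(z) = (1 + 9/10z)/(1 − 1/10z).

Solve |R(x)|<1 on ℝ⁻.
x=-0.86: |R|=0.2081
R=−1: 1+9/10x = −1+1/10x ⇒ -4/5x=2 ⇒ x=2/(-4/5)=-2.5000
Confirm numerically:
  x=-2.282: |R|=0.85800 <1
  x=-2.123: |R|=0.75122 <1
  x=-1.465: |R|=0.27780 <1
  x=-1.215: |R|=0.08337 <1
  x=-2.626: |R|=1.07984 >1
  x=-2.598: |R|=1.06223 >1
  x=-2.549: |R|=1.03124 >1
Interval (-2.5000, 0).

(-2.5000,0); λ=-1 ⇒ h* = (5/2)/1 = 2.5000.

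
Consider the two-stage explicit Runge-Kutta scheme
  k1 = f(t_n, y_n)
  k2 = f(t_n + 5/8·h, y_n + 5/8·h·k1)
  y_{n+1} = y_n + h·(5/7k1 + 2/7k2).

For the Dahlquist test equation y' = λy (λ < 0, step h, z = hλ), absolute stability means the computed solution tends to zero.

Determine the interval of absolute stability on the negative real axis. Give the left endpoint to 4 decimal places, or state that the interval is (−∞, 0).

(-5.6000, 0).

On y'=λy, z=hλ:
  k1=λy_n ⇒ h·k1=z·y_n;  k2=λ(1+5/8z)y_n ⇒ h·k2=z(1+5/8z)y_n
  y_{n+1}/y_n = 1 + 5/7z + 2/7z(1+5/8z) = 1 + z + 5/28z²
  ⇒ R(z) = 1 + z + 5/28z².

Boundary: |R(x)|=1, x<0.
x=-0.64: |R|=0.4331
R=1: x+5/28x²=0 ⇒ x=−28/5=-5.6000; min R=1−1/(4·5/28)=-0.4000>−1
Confirm numerically:
  x=-5.312: |R|=0.72681 <1
  x=-3.755: |R|=0.23714 <1
  x=-2.612: |R|=0.39369 <1
  x=-2.321: |R|=0.35903 <1
  x=-6.024: |R|=1.45610 >1
  x=-5.979: |R|=1.40465 >1
  x=-5.963: |R|=1.38653 >1
Stable set (-5.6000, 0).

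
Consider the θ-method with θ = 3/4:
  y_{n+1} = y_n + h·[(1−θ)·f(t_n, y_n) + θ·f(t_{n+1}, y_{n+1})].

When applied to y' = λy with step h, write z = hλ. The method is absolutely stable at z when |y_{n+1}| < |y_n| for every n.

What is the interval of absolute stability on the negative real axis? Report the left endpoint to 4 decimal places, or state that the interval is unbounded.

Test eqn y'=λy, z=hλ:
  y_{n+1} = y_n + z·[1/4·y_n + 3/4·y_{n+1}] ⇒ (1 − 3/4z)y_{n+1} = (1 + 1/4z)y_n
  so R(z) = (1 + 1/4z)/(1 − 3/4z).

Need |R(x)|<1, x<0.
x=-1.08: |R|=0.4033
x=-2: |R|=0.2000
x=-10: |R|=0.1765
x=-100: |R|=0.3158
θ=3/4≥1/2 ⇒ |1+1/4x|<|1−3/4x| ∀x<0 ⇒ stable on all of ℝ⁻.

unbounded; (−∞, 0).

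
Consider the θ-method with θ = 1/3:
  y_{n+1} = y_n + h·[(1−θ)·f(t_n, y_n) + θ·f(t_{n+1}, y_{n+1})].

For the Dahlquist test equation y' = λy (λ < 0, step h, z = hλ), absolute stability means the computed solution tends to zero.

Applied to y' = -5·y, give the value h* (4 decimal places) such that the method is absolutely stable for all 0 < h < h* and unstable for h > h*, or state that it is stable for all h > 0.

(-6.0000,0); λ=-5 ⇒ h* = (6)/5 = 1.2000.

Test eqn y'=λy, z=hλ:
  y_{n+1} = y_n + z·[2/3·y_n + 1/3·y_{n+1}] ⇒ (1 − 1/3z)y_{n+1} = (1 + 2/3z)y_n
  R(z) = (1 + 2/3z)/(1 − 1/3z).

Find x<0 with |R(x)|<1.
x=-1.59: |R|=0.0392
R=−1: 1+2/3x = −1+1/3x ⇒ -1/3x=2 ⇒ x=2/(-1/3)=-6.0000
Confirm numerically:
  x=-4.292: |R|=0.76577 <1
  x=-4.173: |R|=0.74529 <1
  x=-4.034: |R|=0.72050 <1
  x=-6.537: |R|=1.05631 >1
  x=-6.455: |R|=1.04812 >1
Interval (-6.0000, 0).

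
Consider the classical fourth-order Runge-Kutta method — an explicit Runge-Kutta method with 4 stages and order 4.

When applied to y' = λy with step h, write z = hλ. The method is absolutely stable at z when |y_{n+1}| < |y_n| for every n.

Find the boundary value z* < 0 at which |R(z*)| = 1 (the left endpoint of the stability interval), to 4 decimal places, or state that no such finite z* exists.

z* = -2.7853.

With y'=λy (z=hλ):
  order 4, 4-stage ⇒ R(z)=1+z+z^2/2+z^3/6+z^4/24
  (e.g. R(-0.35)=0.70473, |R|=0.70473)

Boundary: |R(x)|=1, x<0.
x=-0.35: |R|=0.7047
|R(-2.22)|=0.4327 |R(-1.6)|=0.2704 |R(-1.15)|=0.3306
Bisect:
  x_lo=-3.1312 |R|=1.6598  x_hi=-0.1518 |R|=0.8591
  mid=-1.64154 |R|=0.27110 →hi
  mid=-2.38639 |R|=0.54732 →hi
  mid=-2.75881 |R|=0.96081 →hi
  mid=-2.94503 |R|=1.26877 →lo
  mid=-2.85192 |R|=1.10519 →lo
  mid=-2.80537 |R|=1.03069 →lo
  mid=-2.78209 |R|=0.99518 →hi
  ...
  [-2.78536,-2.78518] ⇒ x*=-2.7853
Interval (-2.7853, 0).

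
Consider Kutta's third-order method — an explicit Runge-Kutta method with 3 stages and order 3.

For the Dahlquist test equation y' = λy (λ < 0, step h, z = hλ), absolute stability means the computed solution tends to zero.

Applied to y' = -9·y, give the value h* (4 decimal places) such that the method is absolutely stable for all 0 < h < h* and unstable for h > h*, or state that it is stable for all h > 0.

(-2.5127,0); λ=-9 ⇒ h* = 0.2792.

Set f=λy, z=hλ:
  order 3, 3-stage ⇒ R(z)=1+z+z^2/2+z^3/6
  (e.g. R(-1.64)=-0.03036, |R|=0.03036)

Solve |R(x)|<1 on ℝ⁻.
x=-1.64: |R|=0.0304
|R(-1.94)|=0.2751 |R(-1.33)|=0.1623 |R(-0.83)|=0.4192
Bisect:
  x_lo=-3.0326 |R|=2.0825  x_hi=-0.3180 |R|=0.7272
  mid=-1.67530 |R|=0.05564 →hi
  mid=-2.35394 |R|=0.75730 →hi
  mid=-2.69326 |R|=1.32243 →lo
  mid=-2.52360 |R|=1.01794 →lo
  mid=-2.43877 |R|=0.88244 →hi
  mid=-2.48119 |R|=0.94886 →hi
  mid=-2.50239 |R|=0.98306 →hi
  mid=-2.51300 |R|=1.00041 →lo
  mid=-2.50770 |R|=0.99172 →hi
  mid=-2.51035 |R|=0.99606 →hi
  ...
  [-2.51283,-2.51267] ⇒ x*=-2.5127
Interval (-2.5127, 0).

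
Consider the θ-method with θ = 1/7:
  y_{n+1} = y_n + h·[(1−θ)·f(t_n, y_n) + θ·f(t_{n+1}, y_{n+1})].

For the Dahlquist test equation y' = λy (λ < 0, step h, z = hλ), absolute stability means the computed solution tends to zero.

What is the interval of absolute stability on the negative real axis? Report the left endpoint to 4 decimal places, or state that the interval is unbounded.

z∈(-2.8000,0).

With y'=λy (z=hλ):
  y_{n+1} = y_n + z·[6/7·y_n + 1/7·y_{n+1}] ⇒ (1 − 1/7z)y_{n+1} = (1 + 6/7z)y_n
  R(z) = (1 + 6/7z)/(1 − 1/7z).

Need |R(x)|<1, x<0.
x=-0.99: |R|=0.1327
R=−1: 1+6/7x = −1+1/7x ⇒ -5/7x=2 ⇒ x=2/(-5/7)=-2.8000
Confirm numerically:
  x=-2.539: |R|=0.86319 <1
  x=-2.201: |R|=0.67449 <1
  x=-1.871: |R|=0.47638 <1
  x=-3.112: |R|=1.15427 >1
  x=-2.968: |R|=1.08427 >1
  x=-2.958: |R|=1.07933 >1
Interval (-2.8000, 0).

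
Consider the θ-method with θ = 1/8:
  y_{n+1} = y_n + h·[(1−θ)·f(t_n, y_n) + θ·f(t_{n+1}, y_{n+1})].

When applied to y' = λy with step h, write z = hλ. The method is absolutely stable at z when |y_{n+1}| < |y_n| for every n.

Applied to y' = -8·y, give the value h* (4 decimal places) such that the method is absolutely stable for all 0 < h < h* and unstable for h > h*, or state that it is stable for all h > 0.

(-2.6667,0); λ=-8 ⇒ h* = (8/3)/8 = 0.3333.

On y'=λy, z=hλ:
  y_{n+1} = y_n + z·[7/8·y_n + 1/8·y_{n+1}] ⇒ (1 − 1/8z)y_{n+1} = (1 + 7/8z)y_n
  ⇒ R(z) = (1 + 7/8z)/(1 − 1/8z).

Find x<0 with |R(x)|<1.
x=-1.51: |R|=0.2702
R=−1: 1+7/8x = −1+1/8x ⇒ -3/4x=2 ⇒ x=2/(-3/4)=-2.6667
Confirm numerically:
  x=-2.300: |R|=0.78641 <1
  x=-1.256: |R|=0.08557 <1
  x=-1.169: |R|=0.01996 <1
  x=-3.125: |R|=1.24719 >1
  x=-3.014: |R|=1.18921 >1
  x=-2.831: |R|=1.09103 >1
Interval (-2.6667, 0).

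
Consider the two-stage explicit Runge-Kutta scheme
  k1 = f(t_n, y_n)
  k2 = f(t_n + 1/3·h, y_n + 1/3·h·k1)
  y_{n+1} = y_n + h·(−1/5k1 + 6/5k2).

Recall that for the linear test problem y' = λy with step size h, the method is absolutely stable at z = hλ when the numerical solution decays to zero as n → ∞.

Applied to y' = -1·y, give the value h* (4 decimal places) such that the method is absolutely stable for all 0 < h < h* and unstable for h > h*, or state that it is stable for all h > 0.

(-2.5000,0); λ=-1 ⇒ h* = (5/2)/1 = 2.5000.

Set f=λy, z=hλ:
  k1=λy_n ⇒ h·k1=z·y_n;  k2=λ(1+1/3z)y_n ⇒ h·k2=z(1+1/3z)y_n
  y_{n+1}/y_n = 1 − 1/5z + 6/5z(1+1/3z) = 1 + z + 2/5z²
  ⇒ R(z) = 1 + z + 2/5z².

Need |R(x)|<1, x<0.
x=-1.03: |R|=0.3944
R=1: x+2/5x²=0 ⇒ x=−5/2=-2.5000; min R=1−1/(4·2/5)=0.3750>−1
Confirm numerically:
  x=-2.308: |R|=0.82275 <1
  x=-2.027: |R|=0.61649 <1
  x=-1.615: |R|=0.42829 <1
  x=-1.128: |R|=0.38095 <1
  x=-2.726: |R|=1.24643 >1
  x=-2.721: |R|=1.24054 >1
So |R|<1 on (-2.5000, 0).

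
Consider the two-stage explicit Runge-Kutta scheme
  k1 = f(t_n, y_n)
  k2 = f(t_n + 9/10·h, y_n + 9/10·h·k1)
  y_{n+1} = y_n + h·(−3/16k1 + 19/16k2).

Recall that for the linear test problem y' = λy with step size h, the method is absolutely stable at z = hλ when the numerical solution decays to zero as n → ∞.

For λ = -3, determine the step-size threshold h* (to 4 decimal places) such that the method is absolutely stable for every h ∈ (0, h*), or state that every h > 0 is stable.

On y'=λy, z=hλ:
  k1=λy_n ⇒ h·k1=z·y_n;  k2=λ(1+9/10z)y_n ⇒ h·k2=z(1+9/10z)y_n
  y_{n+1}/y_n = 1 − 3/16z + 19/16z(1+9/10z) = 1 + z + 171/160z²
  Hence R(z) = 1 + z + 171/160z².

Find x<0 with |R(x)|<1.
x=-0.56: |R|=0.7752
R=1: x+171/160x²=0 ⇒ x=−160/171=-0.9357; min R=1−1/(4·171/160)=0.7661>−1
Confirm numerically:
  x=-0.821: |R|=0.89938 <1
  x=-0.764: |R|=0.85983 <1
  x=-0.574: |R|=0.77813 <1
  x=-0.457: |R|=0.76621 <1
  x=-1.245: |R|=1.41159 >1
  x=-1.072: |R|=1.15619 >1
Stable set (-0.9357, 0).

(-0.9357,0); λ=-3 ⇒ h* = (160/171)/3 = 0.3119.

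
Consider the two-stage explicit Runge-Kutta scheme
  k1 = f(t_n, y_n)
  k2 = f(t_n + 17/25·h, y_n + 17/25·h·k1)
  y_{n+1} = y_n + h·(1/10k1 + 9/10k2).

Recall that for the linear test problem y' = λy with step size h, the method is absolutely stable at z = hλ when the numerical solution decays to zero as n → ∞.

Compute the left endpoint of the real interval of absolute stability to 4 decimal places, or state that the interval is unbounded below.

left endpoint -1.6340.

On y'=λy, z=hλ:
  k1=λy_n ⇒ h·k1=z·y_n;  k2=λ(1+17/25z)y_n ⇒ h·k2=z(1+17/25z)y_n
  y_{n+1}/y_n = 1 + 1/10z + 9/10z(1+17/25z) = 1 + z + 153/250z²
  ⇒ R(z) = 1 + z + 153/250z².

Solve |R(x)|<1 on ℝ⁻.
x=-0.73: |R|=0.5961
R=1: x+153/250x²=0 ⇒ x=−250/153=-1.6340; min R=1−1/(4·153/250)=0.5915>−1
Confirm numerically:
  x=-1.567: |R|=0.93576 <1
  x=-1.466: |R|=0.84928 <1
  x=-1.019: |R|=0.61648 <1
  x=-2.113: |R|=1.61944 >1
  x=-2.028: |R|=1.48902 >1
  x=-1.693: |R|=1.06114 >1
Interval (-1.6340, 0).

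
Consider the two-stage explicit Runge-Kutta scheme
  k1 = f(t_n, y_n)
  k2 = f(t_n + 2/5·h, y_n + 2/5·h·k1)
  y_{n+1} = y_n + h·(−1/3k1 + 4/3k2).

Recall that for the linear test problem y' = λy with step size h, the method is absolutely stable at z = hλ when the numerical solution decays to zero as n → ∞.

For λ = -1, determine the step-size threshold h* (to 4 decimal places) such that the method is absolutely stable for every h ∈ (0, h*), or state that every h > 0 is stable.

(-1.8750,0); λ=-1 ⇒ h* = (15/8)/1 = 1.8750.

Set f=λy, z=hλ:
  k1=λy_n ⇒ h·k1=z·y_n;  k2=λ(1+2/5z)y_n ⇒ h·k2=z(1+2/5z)y_n
  y_{n+1}/y_n = 1 − 1/3z + 4/3z(1+2/5z) = 1 + z + 8/15z²
  Hence R(z) = 1 + z + 8/15z².

Solve |R(x)|<1 on ℝ⁻.
x=-0.35: |R|=0.7153
R=1: x+8/15x²=0 ⇒ x=−15/8=-1.8750; min R=1−1/(4·8/15)=0.5312>−1
Confirm numerically:
  x=-1.771: |R|=0.90177 <1
  x=-1.278: |R|=0.59308 <1
  x=-0.985: |R|=0.53245 <1
  x=-0.893: |R|=0.53231 <1
  x=-2.205: |R|=1.38808 >1
  x=-1.899: |R|=1.02431 >1
So |R|<1 on (-1.8750, 0).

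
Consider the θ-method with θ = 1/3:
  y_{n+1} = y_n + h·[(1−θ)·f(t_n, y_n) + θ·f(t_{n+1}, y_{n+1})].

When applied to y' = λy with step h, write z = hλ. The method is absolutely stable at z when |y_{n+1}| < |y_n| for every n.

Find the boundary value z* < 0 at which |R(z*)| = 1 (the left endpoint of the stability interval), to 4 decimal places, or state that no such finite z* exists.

On y'=λy, z=hλ:
  y_{n+1} = y_n + z·[2/3·y_n + 1/3·y_{n+1}] ⇒ (1 − 1/3z)y_{n+1} = (1 + 2/3z)y_n
  so R(z) = (1 + 2/3z)/(1 − 1/3z).

Find x<0 with |R(x)|<1.
x=-1.28: |R|=0.1028
R=−1: 1+2/3x = −1+1/3x ⇒ -1/3x=2 ⇒ x=2/(-1/3)=-6.0000
Confirm numerically:
  x=-5.315: |R|=0.91762 <1
  x=-3.905: |R|=0.69660 <1
  x=-3.885: |R|=0.69281 <1
  x=-6.336: |R|=1.03599 >1
  x=-6.323: |R|=1.03465 >1
  x=-6.259: |R|=1.02797 >1
So |R|<1 on (-6.0000, 0).

z* = -6.0000.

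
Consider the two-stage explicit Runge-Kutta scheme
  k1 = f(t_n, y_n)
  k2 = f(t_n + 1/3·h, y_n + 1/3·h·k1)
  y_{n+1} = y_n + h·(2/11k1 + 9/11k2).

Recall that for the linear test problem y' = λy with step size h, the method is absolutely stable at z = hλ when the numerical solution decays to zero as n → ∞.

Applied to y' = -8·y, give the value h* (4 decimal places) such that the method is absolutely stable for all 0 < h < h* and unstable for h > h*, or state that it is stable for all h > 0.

(-3.6667,0); λ=-8 ⇒ h* = (11/3)/8 = 0.4583.

With y'=λy (z=hλ):
  k1=λy_n ⇒ h·k1=z·y_n;  k2=λ(1+1/3z)y_n ⇒ h·k2=z(1+1/3z)y_n
  y_{n+1}/y_n = 1 + 2/11z + 9/11z(1+1/3z) = 1 + z + 3/11z²
  ⇒ R(z) = 1 + z + 3/11z².

Find x<0 with |R(x)|<1.
x=-0.96: |R|=0.2913
R=1: x+3/11x²=0 ⇒ x=−11/3=-3.6667; min R=1−1/(4·3/11)=0.0833>−1
Confirm numerically:
  x=-3.498: |R|=0.83909 <1
  x=-3.072: |R|=0.50178 <1
  x=-1.479: |R|=0.11757 <1
  x=-3.979: |R|=1.33894 >1
  x=-3.774: |R|=1.11048 >1
Interval (-3.6667, 0).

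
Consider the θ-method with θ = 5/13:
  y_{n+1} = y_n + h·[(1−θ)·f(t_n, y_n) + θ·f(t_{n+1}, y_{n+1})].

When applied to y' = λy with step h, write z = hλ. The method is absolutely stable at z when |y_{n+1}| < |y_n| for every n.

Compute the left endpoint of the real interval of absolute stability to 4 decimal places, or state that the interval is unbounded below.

left endpoint -8.6667.

Set f=λy, z=hλ:
  y_{n+1} = y_n + z·[8/13·y_n + 5/13·y_{n+1}] ⇒ (1 − 5/13z)y_{n+1} = (1 + 8/13z)y_n
  Hence R(z) = (1 + 8/13z)/(1 − 5/13z).

Need |R(x)|<1, x<0.
x=-1.51: |R|=0.0448
R=−1: 1+8/13x = −1+5/13x ⇒ -3/13x=2 ⇒ x=2/(-3/13)=-8.6667
Confirm numerically:
  x=-6.181: |R|=0.83016 <1
  x=-5.594: |R|=0.77501 <1
  x=-4.803: |R|=0.68686 <1
  x=-4.259: |R|=0.61443 <1
  x=-9.040: |R|=1.01924 >1
  x=-8.875: |R|=1.01089 >1
  x=-8.736: |R|=1.00367 >1
So |R|<1 on (-8.6667, 0).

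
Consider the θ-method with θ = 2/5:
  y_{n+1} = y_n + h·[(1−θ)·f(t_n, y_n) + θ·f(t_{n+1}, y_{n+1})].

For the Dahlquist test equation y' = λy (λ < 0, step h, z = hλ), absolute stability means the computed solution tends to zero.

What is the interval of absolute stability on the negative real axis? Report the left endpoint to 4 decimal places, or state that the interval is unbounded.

z∈(-10.0000,0).

Test eqn y'=λy, z=hλ:
  y_{n+1} = y_n + z·[3/5·y_n + 2/5·y_{n+1}] ⇒ (1 − 2/5z)y_{n+1} = (1 + 3/5z)y_n
  Hence R(z) = (1 + 3/5z)/(1 − 2/5z).

Need |R(x)|<1, x<0.
x=-0.89: |R|=0.3437
R=−1: 1+3/5x = −1+2/5x ⇒ -1/5x=2 ⇒ x=2/(-1/5)=-10.0000
Confirm numerically:
  x=-9.671: |R|=0.98648 <1
  x=-7.624: |R|=0.88266 <1
  x=-6.030: |R|=0.76729 <1
  x=-4.554: |R|=0.61398 <1
  x=-10.323: |R|=1.01259 >1
  x=-10.257: |R|=1.01007 >1
Stable set (-10.0000, 0).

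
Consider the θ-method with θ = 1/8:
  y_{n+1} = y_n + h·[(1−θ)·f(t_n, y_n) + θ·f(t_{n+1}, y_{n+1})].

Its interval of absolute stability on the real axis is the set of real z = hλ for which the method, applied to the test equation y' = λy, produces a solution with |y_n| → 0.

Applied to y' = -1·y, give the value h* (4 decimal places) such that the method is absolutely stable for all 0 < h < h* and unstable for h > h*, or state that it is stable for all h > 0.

With y'=λy (z=hλ):
  y_{n+1} = y_n + z·[7/8·y_n + 1/8·y_{n+1}] ⇒ (1 − 1/8z)y_{n+1} = (1 + 7/8z)y_n
  ⇒ R(z) = (1 + 7/8z)/(1 − 1/8z).

Need |R(x)|<1, x<0.
x=-0.45: |R|=0.5740
R=−1: 1+7/8x = −1+1/8x ⇒ -3/4x=2 ⇒ x=2/(-3/4)=-2.6667
Confirm numerically:
  x=-2.433: |R|=0.86562 <1
  x=-1.700: |R|=0.40206 <1
  x=-1.248: |R|=0.07958 <1
  x=-3.246: |R|=1.30909 >1
  x=-2.735: |R|=1.03819 >1
Interval (-2.6667, 0).

(-2.6667,0); λ=-1 ⇒ h* = (8/3)/1 = 2.6667.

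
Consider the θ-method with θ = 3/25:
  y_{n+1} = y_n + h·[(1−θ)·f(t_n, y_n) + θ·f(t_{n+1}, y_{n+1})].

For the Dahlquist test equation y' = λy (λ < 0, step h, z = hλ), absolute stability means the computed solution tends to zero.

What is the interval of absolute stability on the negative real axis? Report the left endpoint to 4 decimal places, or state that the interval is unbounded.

On y'=λy, z=hλ:
  y_{n+1} = y_n + z·[22/25·y_n + 3/25·y_{n+1}] ⇒ (1 − 3/25z)y_{n+1} = (1 + 22/25z)y_n
  R(z) = (1 + 22/25z)/(1 − 3/25z).

Need |R(x)|<1, x<0.
x=-1.04: |R|=0.0754
R=−1: 1+22/25x = −1+3/25x ⇒ -19/25x=2 ⇒ x=2/(-19/25)=-2.6316
Confirm numerically:
  x=-2.232: |R|=0.76047 <1
  x=-2.201: |R|=0.74113 <1
  x=-1.652: |R|=0.37869 <1
  x=-3.188: |R|=1.30587 >1
  x=-3.017: |R|=1.21506 >1
Interval (-2.6316, 0).

z∈(-2.6316,0).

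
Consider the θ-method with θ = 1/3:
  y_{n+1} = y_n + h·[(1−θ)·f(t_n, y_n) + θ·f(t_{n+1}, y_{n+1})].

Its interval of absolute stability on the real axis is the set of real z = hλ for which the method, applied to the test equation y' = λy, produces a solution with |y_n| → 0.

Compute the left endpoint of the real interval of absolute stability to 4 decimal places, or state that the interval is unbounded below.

left endpoint -6.0000.

On y'=λy, z=hλ:
  y_{n+1} = y_n + z·[2/3·y_n + 1/3·y_{n+1}] ⇒ (1 − 1/3z)y_{n+1} = (1 + 2/3z)y_n
  R(z) = (1 + 2/3z)/(1 − 1/3z).

Need |R(x)|<1, x<0.
x=-1.57: |R|=0.0306
R=−1: 1+2/3x = −1+1/3x ⇒ -1/3x=2 ⇒ x=2/(-1/3)=-6.0000
Confirm numerically:
  x=-5.944: |R|=0.99374 <1
  x=-3.406: |R|=0.59507 <1
  x=-3.189: |R|=0.54581 <1
  x=-2.415: |R|=0.33795 <1
  x=-6.598: |R|=1.06230 >1
  x=-6.092: |R|=1.01012 >1
  x=-6.033: |R|=1.00365 >1
Stable set (-6.0000, 0).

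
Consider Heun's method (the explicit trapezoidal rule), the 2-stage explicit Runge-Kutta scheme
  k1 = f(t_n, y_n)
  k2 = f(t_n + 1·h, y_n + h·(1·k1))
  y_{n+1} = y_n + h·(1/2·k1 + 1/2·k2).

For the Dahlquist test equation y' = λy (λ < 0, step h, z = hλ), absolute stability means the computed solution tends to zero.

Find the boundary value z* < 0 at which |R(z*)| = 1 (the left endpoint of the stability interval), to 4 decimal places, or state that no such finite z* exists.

Set f=λy, z=hλ:
  order 2, 2-stage ⇒ R(z)=1+z+z^2/2
  (e.g. R(-0.75)=0.53125, |R|=0.53125)

Solve |R(x)|<1 on ℝ⁻.
x=-0.75: |R|=0.5312
|R(-2.36)|=1.4248 |R(-1.6)|=0.6800 |R(-1.33)|=0.5544
Bisect:
  x_lo=-2.7583 |R|=2.0459  x_hi=-0.3536 |R|=0.7089
  mid=-1.55595 |R|=0.65454 →hi
  mid=-2.15714 |R|=1.16949 →lo
  mid=-1.85654 |R|=0.86683 →hi
  mid=-2.00684 |R|=1.00687 →lo
  mid=-1.93169 |R|=0.93403 →hi
  mid=-1.96927 |R|=0.96974 →hi
  mid=-1.98805 |R|=0.98813 →hi
  mid=-1.99745 |R|=0.99745 →hi
  mid=-2.00215 |R|=1.00215 →lo
  mid=-1.99980 |R|=0.99980 →hi
  ...
  [-2.00009,-1.99994] ⇒ x*=-2.0000
Interval (-2.0000, 0).

left endpoint -2.0000.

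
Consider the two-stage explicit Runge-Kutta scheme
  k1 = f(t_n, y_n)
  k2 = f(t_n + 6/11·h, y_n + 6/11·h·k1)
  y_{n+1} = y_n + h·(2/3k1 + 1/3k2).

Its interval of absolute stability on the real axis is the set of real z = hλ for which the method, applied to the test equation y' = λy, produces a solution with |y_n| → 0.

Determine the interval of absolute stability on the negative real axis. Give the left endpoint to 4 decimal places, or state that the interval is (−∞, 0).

z∈(-5.5000,0).

With y'=λy (z=hλ):
  k1=λy_n ⇒ h·k1=z·y_n;  k2=λ(1+6/11z)y_n ⇒ h·k2=z(1+6/11z)y_n
  y_{n+1}/y_n = 1 + 2/3z + 1/3z(1+6/11z) = 1 + z + 2/11z²
  ⇒ R(z) = 1 + z + 2/11z².

Boundary: |R(x)|=1, x<0.
x=-1.73: |R|=0.1858
R=1: x+2/11x²=0 ⇒ x=−11/2=-5.5000; min R=1−1/(4·2/11)=-0.3750>−1
Confirm numerically:
  x=-3.841: |R|=0.15859 <1
  x=-3.840: |R|=0.15898 <1
  x=-3.179: |R|=0.34154 <1
  x=-3.085: |R|=0.35460 <1
  x=-6.044: |R|=1.59781 >1
  x=-5.896: |R|=1.42451 >1
  x=-5.674: |R|=1.17950 >1
So |R|<1 on (-5.5000, 0).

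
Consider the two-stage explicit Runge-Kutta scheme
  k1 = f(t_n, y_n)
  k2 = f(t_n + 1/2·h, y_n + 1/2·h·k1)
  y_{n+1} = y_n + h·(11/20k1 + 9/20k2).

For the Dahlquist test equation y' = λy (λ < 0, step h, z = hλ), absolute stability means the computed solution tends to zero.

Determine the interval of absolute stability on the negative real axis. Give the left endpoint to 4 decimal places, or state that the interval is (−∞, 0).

With y'=λy (z=hλ):
  k1=λy_n ⇒ h·k1=z·y_n;  k2=λ(1+1/2z)y_n ⇒ h·k2=z(1+1/2z)y_n
  y_{n+1}/y_n = 1 + 11/20z + 9/20z(1+1/2z) = 1 + z + 9/40z²
  ⇒ R(z) = 1 + z + 9/40z².

Solve |R(x)|<1 on ℝ⁻.
x=-0.92: |R|=0.2704
R=1: x+9/40x²=0 ⇒ x=−40/9=-4.4444; min R=1−1/(4·9/40)=-0.1111>−1
Confirm numerically:
  x=-4.272: |R|=0.83425 <1
  x=-3.688: |R|=0.37230 <1
  x=-3.618: |R|=0.32723 <1
  x=-4.920: |R|=1.52644 >1
  x=-4.668: |R|=1.23480 >1
  x=-4.638: |R|=1.20198 >1
So |R|<1 on (-4.4444, 0).

(-4.4444, 0).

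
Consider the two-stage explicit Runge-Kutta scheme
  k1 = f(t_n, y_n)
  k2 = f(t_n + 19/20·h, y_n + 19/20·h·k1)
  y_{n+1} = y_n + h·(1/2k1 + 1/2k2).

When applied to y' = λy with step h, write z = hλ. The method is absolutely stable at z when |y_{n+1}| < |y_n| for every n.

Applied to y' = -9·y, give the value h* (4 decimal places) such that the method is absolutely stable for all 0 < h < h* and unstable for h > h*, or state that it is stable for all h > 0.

Set f=λy, z=hλ:
  k1=λy_n ⇒ h·k1=z·y_n;  k2=λ(1+19/20z)y_n ⇒ h·k2=z(1+19/20z)y_n
  y_{n+1}/y_n = 1 + 1/2z + 1/2z(1+19/20z) = 1 + z + 19/40z²
  R(z) = 1 + z + 19/40z².

Solve |R(x)|<1 on ℝ⁻.
x=-1.12: |R|=0.4758
R=1: x+19/40x²=0 ⇒ x=−40/19=-2.1053; min R=1−1/(4·19/40)=0.4737>−1
Confirm numerically:
  x=-1.909: |R|=0.82203 <1
  x=-1.245: |R|=0.49126 <1
  x=-1.166: |R|=0.47979 <1
  x=-2.689: |R|=1.74559 >1
  x=-2.601: |R|=1.61247 >1
  x=-2.357: |R|=1.28184 >1
Stable set (-2.1053, 0).

(-2.1053,0); λ=-9 ⇒ h* = (40/19)/9 = 0.2339.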